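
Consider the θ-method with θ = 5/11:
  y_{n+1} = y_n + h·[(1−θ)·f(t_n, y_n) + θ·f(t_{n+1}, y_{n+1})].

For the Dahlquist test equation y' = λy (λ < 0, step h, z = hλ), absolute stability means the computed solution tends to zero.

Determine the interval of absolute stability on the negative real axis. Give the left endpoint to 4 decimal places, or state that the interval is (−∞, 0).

(-22.0000, 0).

With y'=λy (z=hλ):
  y_{n+1} = y_n + z·[6/11·y_n + 5/11·y_{n+1}] ⇒ (1 − 5/11z)y_{n+1} = (1 + 6/11z)y_n
  R(z) = (1 + 6/11z)/(1 − 5/11z).

Solve |R(x)|<1 on ℝ⁻.
x=-1.55: |R|=0.0907
R=−1: 1+6/11x = −1+5/11x ⇒ -1/11x=2 ⇒ x=2/(-1/11)=-22.0000
Confirm numerically:
  x=-15.648: |R|=0.92882 <1
  x=-15.383: |R|=0.92473 <1
  x=-14.515: |R|=0.91044 <1
  x=-13.124: |R|=0.88416 <1
  x=-22.242: |R|=1.00198 >1
  x=-22.214: |R|=1.00175 >1
  x=-22.055: |R|=1.00045 >1
Stable set (-22.0000, 0).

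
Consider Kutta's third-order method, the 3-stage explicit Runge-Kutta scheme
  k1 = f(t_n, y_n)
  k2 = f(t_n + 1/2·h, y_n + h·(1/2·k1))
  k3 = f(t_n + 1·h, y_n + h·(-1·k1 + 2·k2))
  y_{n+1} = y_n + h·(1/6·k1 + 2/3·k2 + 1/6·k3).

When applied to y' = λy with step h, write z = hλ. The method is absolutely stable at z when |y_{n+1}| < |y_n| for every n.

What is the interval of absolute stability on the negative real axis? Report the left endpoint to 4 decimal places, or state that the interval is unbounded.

z∈(-2.5127,0).

On y'=λy, z=hλ:
  order 3, 3-stage ⇒ R(z)=1+z+z^2/2+z^3/6
  (e.g. R(-1.44)=0.09914, |R|=0.09914)

Find x<0 with |R(x)|<1.
x=-1.44: |R|=0.0991
|R(-2.27)|=0.6431 |R(-1.72)|=0.0889 |R(-1.71)|=0.0813
Bisect:
  x_lo=-2.9657 |R|=1.9154  x_hi=-0.0549 |R|=0.9466
  mid=-1.51027 |R|=0.05606 →hi
  mid=-2.23797 |R|=0.60187 →hi
  mid=-2.60182 |R|=1.15258 →lo
  mid=-2.41990 |R|=0.85372 →hi
  mid=-2.51086 |R|=0.99690 →hi
  mid=-2.55634 |R|=1.07313 →lo
  mid=-2.53360 |R|=1.03462 →lo
  ...
  [-2.51281,-2.51264] ⇒ x*=-2.5127
Stable set (-2.5127, 0).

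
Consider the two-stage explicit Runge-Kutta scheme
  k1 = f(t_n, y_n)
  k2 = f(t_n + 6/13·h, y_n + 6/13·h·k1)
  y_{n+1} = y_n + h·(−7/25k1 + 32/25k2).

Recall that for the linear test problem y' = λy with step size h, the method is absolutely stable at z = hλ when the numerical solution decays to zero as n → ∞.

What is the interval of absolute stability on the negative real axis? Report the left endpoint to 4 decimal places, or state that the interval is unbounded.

Test eqn y'=λy, z=hλ:
  k1=λy_n ⇒ h·k1=z·y_n;  k2=λ(1+6/13z)y_n ⇒ h·k2=z(1+6/13z)y_n
  y_{n+1}/y_n = 1 − 7/25z + 32/25z(1+6/13z) = 1 + z + 192/325z²
  ⇒ R(z) = 1 + z + 192/325z².

Find x<0 with |R(x)|<1.
x=-0.75: |R|=0.5823
R=1: x+192/325x²=0 ⇒ x=−325/192=-1.6927; min R=1−1/(4·192/325)=0.5768>−1
Confirm numerically:
  x=-1.605: |R|=0.91684 <1
  x=-1.020: |R|=0.59464 <1
  x=-0.982: |R|=0.58769 <1
  x=-1.807: |R|=1.12201 >1
  x=-1.713: |R|=1.02053 >1
So |R|<1 on (-1.6927, 0).

z∈(-1.6927,0).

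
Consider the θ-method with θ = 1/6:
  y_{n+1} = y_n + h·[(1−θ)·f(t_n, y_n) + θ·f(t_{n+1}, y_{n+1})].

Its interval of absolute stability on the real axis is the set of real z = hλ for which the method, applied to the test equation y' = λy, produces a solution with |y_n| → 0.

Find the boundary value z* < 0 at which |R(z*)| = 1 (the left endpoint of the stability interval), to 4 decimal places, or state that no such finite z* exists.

left endpoint -3.0000.

On y'=λy, z=hλ:
  y_{n+1} = y_n + z·[5/6·y_n + 1/6·y_{n+1}] ⇒ (1 − 1/6z)y_{n+1} = (1 + 5/6z)y_n
  R(z) = (1 + 5/6z)/(1 − 1/6z).

Find x<0 with |R(x)|<1.
x=-0.64: |R|=0.4217
R=−1: 1+5/6x = −1+1/6x ⇒ -2/3x=2 ⇒ x=2/(-2/3)=-3.0000
Confirm numerically:
  x=-2.075: |R|=0.54180 <1
  x=-1.463: |R|=0.17620 <1
  x=-1.235: |R|=0.02419 <1
  x=-3.547: |R|=1.22918 >1
  x=-3.477: |R|=1.20133 >1
  x=-3.048: |R|=1.02122 >1
Interval (-3.0000, 0).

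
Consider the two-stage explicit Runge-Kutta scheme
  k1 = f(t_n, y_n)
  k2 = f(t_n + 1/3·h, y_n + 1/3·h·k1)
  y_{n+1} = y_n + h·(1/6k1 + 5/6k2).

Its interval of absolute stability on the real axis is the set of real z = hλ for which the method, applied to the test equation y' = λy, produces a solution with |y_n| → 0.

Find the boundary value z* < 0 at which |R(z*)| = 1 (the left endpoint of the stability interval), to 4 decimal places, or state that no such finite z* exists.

z* = -3.6000.

Test eqn y'=λy, z=hλ:
  k1=λy_n ⇒ h·k1=z·y_n;  k2=λ(1+1/3z)y_n ⇒ h·k2=z(1+1/3z)y_n
  y_{n+1}/y_n = 1 + 1/6z + 5/6z(1+1/3z) = 1 + z + 5/18z²
  ⇒ R(z) = 1 + z + 5/18z².

Boundary: |R(x)|=1, x<0.
x=-1.36: |R|=0.1538
R=1: x+5/18x²=0 ⇒ x=−18/5=-3.6000; min R=1−1/(4·5/18)=0.1000>−1
Confirm numerically:
  x=-2.973: |R|=0.48220 <1
  x=-2.271: |R|=0.16162 <1
  x=-1.762: |R|=0.10040 <1
  x=-3.845: |R|=1.26167 >1
  x=-3.818: |R|=1.23120 >1
  x=-3.764: |R|=1.17147 >1
So |R|<1 on (-3.6000, 0).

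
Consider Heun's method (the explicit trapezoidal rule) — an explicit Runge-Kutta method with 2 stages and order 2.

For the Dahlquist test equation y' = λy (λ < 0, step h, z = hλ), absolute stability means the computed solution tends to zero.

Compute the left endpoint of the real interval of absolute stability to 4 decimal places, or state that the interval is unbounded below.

Set f=λy, z=hλ:
  order 2, 2-stage ⇒ R(z)=1+z+z^2/2
  (e.g. R(-1.29)=0.54205, |R|=0.54205)

Boundary: |R(x)|=1, x<0.
x=-1.29: |R|=0.5421
|R(-1.9)|=0.9050 |R(-1.06)|=0.5018 |R(-0.53)|=0.6104
Bisect:
  x_lo=-2.7211 |R|=1.9810  x_hi=-0.3749 |R|=0.6954
  mid=-1.54798 |R|=0.65014 →hi
  mid=-2.13453 |R|=1.14357 →lo
  mid=-1.84125 |R|=0.85385 →hi
  mid=-1.98789 |R|=0.98796 →hi
  mid=-2.06121 |R|=1.06308 →lo
  mid=-2.02455 |R|=1.02485 →lo
  mid=-2.00622 |R|=1.00624 →lo
  mid=-1.99705 |R|=0.99706 →hi
  mid=-2.00164 |R|=1.00164 →lo
  mid=-1.99935 |R|=0.99935 →hi
  ...
  [-2.00006,-1.99992] ⇒ x*=-2.0000
So |R|<1 on (-2.0000, 0).

z* = -2.0000.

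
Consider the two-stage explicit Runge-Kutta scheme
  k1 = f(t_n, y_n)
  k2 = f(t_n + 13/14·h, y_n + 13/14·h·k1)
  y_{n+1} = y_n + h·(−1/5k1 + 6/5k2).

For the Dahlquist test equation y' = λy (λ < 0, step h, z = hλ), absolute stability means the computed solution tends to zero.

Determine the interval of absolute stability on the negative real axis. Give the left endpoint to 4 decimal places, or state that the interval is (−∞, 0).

(-0.8974, 0).

Test eqn y'=λy, z=hλ:
  k1=λy_n ⇒ h·k1=z·y_n;  k2=λ(1+13/14z)y_n ⇒ h·k2=z(1+13/14z)y_n
  y_{n+1}/y_n = 1 − 1/5z + 6/5z(1+13/14z) = 1 + z + 39/35z²
  Hence R(z) = 1 + z + 39/35z².

Find x<0 with |R(x)|<1.
x=-1.05: |R|=1.1785
R=1: x+39/35x²=0 ⇒ x=−35/39=-0.8974; min R=1−1/(4·39/35)=0.7756>−1
Confirm numerically:
  x=-0.806: |R|=0.91788 <1
  x=-0.571: |R|=0.79230 <1
  x=-0.503: |R|=0.77892 <1
  x=-0.418: |R|=0.77669 <1
  x=-1.312: |R|=1.60607 >1
  x=-1.209: |R|=1.41973 >1
  x=-0.973: |R|=1.08193 >1
Interval (-0.8974, 0).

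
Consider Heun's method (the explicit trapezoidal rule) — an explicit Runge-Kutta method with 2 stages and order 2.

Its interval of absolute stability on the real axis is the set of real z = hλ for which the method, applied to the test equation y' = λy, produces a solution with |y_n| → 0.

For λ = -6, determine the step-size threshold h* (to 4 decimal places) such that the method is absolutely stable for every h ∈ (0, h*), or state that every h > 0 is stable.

Set f=λy, z=hλ:
  order 2, 2-stage ⇒ R(z)=1+z+z^2/2
  (e.g. R(-1.75)=0.78125, |R|=0.78125)

Solve |R(x)|<1 on ℝ⁻.
x=-1.75: |R|=0.7812
|R(-2.16)|=1.1728 |R(-1.95)|=0.9512 |R(-1.6)|=0.6800
Bisect:
  x_lo=-2.4843 |R|=1.6016  x_hi=-0.2817 |R|=0.7580
  mid=-1.38301 |R|=0.57335 →hi
  mid=-1.93368 |R|=0.93588 →hi
  mid=-2.20901 |R|=1.23086 →lo
  mid=-2.07135 |R|=1.07389 →lo
  mid=-2.00251 |R|=1.00252 →lo
  mid=-1.96810 |R|=0.96861 →hi
  mid=-1.98531 |R|=0.98541 →hi
  ...
  [-2.00009,-1.99996] ⇒ x*=-2.0000
So |R|<1 on (-2.0000, 0).

(-2.0000,0); λ=-6 ⇒ h* = 0.3333.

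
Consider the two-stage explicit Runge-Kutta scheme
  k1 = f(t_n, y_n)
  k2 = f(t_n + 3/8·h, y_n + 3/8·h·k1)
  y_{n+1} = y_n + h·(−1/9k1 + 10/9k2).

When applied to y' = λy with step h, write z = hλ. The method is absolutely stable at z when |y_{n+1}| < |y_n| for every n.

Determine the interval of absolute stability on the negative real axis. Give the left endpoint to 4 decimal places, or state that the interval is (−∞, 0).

With y'=λy (z=hλ):
  k1=λy_n ⇒ h·k1=z·y_n;  k2=λ(1+3/8z)y_n ⇒ h·k2=z(1+3/8z)y_n
  y_{n+1}/y_n = 1 − 1/9z + 10/9z(1+3/8z) = 1 + z + 5/12z²
  so R(z) = 1 + z + 5/12z².

Boundary: |R(x)|=1, x<0.
x=-0.64: |R|=0.5307
R=1: x+5/12x²=0 ⇒ x=−12/5=-2.4000; min R=1−1/(4·5/12)=0.4000>−1
Confirm numerically:
  x=-1.754: |R|=0.52788 <1
  x=-1.743: |R|=0.52285 <1
  x=-1.029: |R|=0.41218 <1
  x=-2.802: |R|=1.46934 >1
  x=-2.424: |R|=1.02424 >1
So |R|<1 on (-2.4000, 0).

(-2.4000, 0).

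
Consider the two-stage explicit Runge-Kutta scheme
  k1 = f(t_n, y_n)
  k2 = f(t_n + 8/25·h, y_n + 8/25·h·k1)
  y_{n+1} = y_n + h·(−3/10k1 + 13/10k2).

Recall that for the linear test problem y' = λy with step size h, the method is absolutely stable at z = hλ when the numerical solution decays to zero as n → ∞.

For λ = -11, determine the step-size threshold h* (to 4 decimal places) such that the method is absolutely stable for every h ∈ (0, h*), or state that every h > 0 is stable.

(-2.4038,0); λ=-11 ⇒ h* = (125/52)/11 = 0.2185.

Set f=λy, z=hλ:
  k1=λy_n ⇒ h·k1=z·y_n;  k2=λ(1+8/25z)y_n ⇒ h·k2=z(1+8/25z)y_n
  y_{n+1}/y_n = 1 − 3/10z + 13/10z(1+8/25z) = 1 + z + 52/125z²
  ⇒ R(z) = 1 + z + 52/125z².

Need |R(x)|<1, x<0.
x=-1.17: |R|=0.3995
R=1: x+52/125x²=0 ⇒ x=−125/52=-2.4038; min R=1−1/(4·52/125)=0.3990>−1
Confirm numerically:
  x=-1.817: |R|=0.55642 <1
  x=-1.355: |R|=0.40879 <1
  x=-1.290: |R|=0.40227 <1
  x=-1.096: |R|=0.40371 <1
  x=-2.961: |R|=1.68629 >1
  x=-2.932: |R|=1.64420 >1
  x=-2.789: |R|=1.44686 >1
Interval (-2.4038, 0).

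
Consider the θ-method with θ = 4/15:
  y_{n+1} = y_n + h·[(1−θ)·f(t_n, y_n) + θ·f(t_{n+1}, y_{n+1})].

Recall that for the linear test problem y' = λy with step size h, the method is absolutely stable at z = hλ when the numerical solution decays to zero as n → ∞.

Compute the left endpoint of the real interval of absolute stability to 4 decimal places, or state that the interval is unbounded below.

left endpoint -4.2857.

Set f=λy, z=hλ:
  y_{n+1} = y_n + z·[11/15·y_n + 4/15·y_{n+1}] ⇒ (1 − 4/15z)y_{n+1} = (1 + 11/15z)y_n
  R(z) = (1 + 11/15z)/(1 − 4/15z).

Need |R(x)|<1, x<0.
x=-1.63: |R|=0.1362
R=−1: 1+11/15x = −1+4/15x ⇒ -7/15x=2 ⇒ x=2/(-7/15)=-4.2857
Confirm numerically:
  x=-4.087: |R|=0.95563 <1
  x=-2.720: |R|=0.57651 <1
  x=-1.934: |R|=0.27595 <1
  x=-4.862: |R|=1.11710 >1
  x=-4.561: |R|=1.05797 >1
  x=-4.415: |R|=1.02771 >1
So |R|<1 on (-4.2857, 0).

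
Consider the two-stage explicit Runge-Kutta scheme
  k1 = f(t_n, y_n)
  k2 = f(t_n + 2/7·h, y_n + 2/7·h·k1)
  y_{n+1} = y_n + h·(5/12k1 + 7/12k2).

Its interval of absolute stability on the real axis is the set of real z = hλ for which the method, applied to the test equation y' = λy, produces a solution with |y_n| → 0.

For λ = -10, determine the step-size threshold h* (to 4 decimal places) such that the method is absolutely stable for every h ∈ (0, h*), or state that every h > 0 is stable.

(-6.0000,0); λ=-10 ⇒ h* = (6)/10 = 0.6000.

Test eqn y'=λy, z=hλ:
  k1=λy_n ⇒ h·k1=z·y_n;  k2=λ(1+2/7z)y_n ⇒ h·k2=z(1+2/7z)y_n
  y_{n+1}/y_n = 1 + 5/12z + 7/12z(1+2/7z) = 1 + z + 1/6z²
  Hence R(z) = 1 + z + 1/6z².

Need |R(x)|<1, x<0.
x=-0.68: |R|=0.3971
R=1: x+1/6x²=0 ⇒ x=−6=-6.0000; min R=1−1/(4·1/6)=-0.5000>−1
Confirm numerically:
  x=-5.738: |R|=0.74944 <1
  x=-3.710: |R|=0.41598 <1
  x=-3.517: |R|=0.45545 <1
  x=-3.480: |R|=0.46160 <1
  x=-6.318: |R|=1.33485 >1
  x=-6.294: |R|=1.30841 >1
Stable set (-6.0000, 0).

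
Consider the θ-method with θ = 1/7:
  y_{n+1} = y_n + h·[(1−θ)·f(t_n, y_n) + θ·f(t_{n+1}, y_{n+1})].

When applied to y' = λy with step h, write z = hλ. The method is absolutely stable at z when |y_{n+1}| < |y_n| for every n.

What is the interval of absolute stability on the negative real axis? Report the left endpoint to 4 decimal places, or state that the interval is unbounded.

z∈(-2.8000,0).

With y'=λy (z=hλ):
  y_{n+1} = y_n + z·[6/7·y_n + 1/7·y_{n+1}] ⇒ (1 − 1/7z)y_{n+1} = (1 + 6/7z)y_n
  Hence R(z) = (1 + 6/7z)/(1 − 1/7z).

Boundary: |R(x)|=1, x<0.
x=-0.48: |R|=0.5508
R=−1: 1+6/7x = −1+1/7x ⇒ -5/7x=2 ⇒ x=2/(-5/7)=-2.8000
Confirm numerically:
  x=-2.322: |R|=0.74362 <1
  x=-2.241: |R|=0.69754 <1
  x=-2.230: |R|=0.69122 <1
  x=-1.972: |R|=0.53856 <1
  x=-3.386: |R|=1.28211 >1
  x=-3.208: |R|=1.19984 >1
  x=-3.129: |R|=1.16240 >1
So |R|<1 on (-2.8000, 0).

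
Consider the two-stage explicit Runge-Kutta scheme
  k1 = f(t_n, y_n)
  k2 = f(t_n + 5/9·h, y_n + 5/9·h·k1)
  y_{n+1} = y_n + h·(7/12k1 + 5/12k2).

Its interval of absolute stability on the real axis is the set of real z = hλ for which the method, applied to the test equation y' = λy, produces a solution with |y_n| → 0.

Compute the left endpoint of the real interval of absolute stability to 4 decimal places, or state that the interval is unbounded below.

left endpoint -4.3200.

With y'=λy (z=hλ):
  k1=λy_n ⇒ h·k1=z·y_n;  k2=λ(1+5/9z)y_n ⇒ h·k2=z(1+5/9z)y_n
  y_{n+1}/y_n = 1 + 7/12z + 5/12z(1+5/9z) = 1 + z + 25/108z²
  so R(z) = 1 + z + 25/108z².

Boundary: |R(x)|=1, x<0.
x=-1.41: |R|=0.0502
R=1: x+25/108x²=0 ⇒ x=−108/25=-4.3200; min R=1−1/(4·25/108)=-0.0800>−1
Confirm numerically:
  x=-3.611: |R|=0.40736 <1
  x=-2.975: |R|=0.07376 <1
  x=-2.881: |R|=0.04033 <1
  x=-4.827: |R|=1.56650 >1
  x=-4.411: |R|=1.09292 >1
  x=-4.358: |R|=1.03833 >1
Stable set (-4.3200, 0).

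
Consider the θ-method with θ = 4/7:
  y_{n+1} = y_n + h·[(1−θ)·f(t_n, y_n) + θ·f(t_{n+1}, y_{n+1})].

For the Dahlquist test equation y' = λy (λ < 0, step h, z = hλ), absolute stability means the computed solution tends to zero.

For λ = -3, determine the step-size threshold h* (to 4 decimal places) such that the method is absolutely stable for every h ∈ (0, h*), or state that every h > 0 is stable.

Test eqn y'=λy, z=hλ:
  y_{n+1} = y_n + z·[3/7·y_n + 4/7·y_{n+1}] ⇒ (1 − 4/7z)y_{n+1} = (1 + 3/7z)y_n
  ⇒ R(z) = (1 + 3/7z)/(1 − 4/7z).

Solve |R(x)|<1 on ℝ⁻.
x=-1.08: |R|=0.3322
x=-2: |R|=0.0667
x=-10: |R|=0.4894
x=-100: |R|=0.7199
θ=4/7≥1/2 ⇒ |1+3/7x|<|1−4/7x| ∀x<0 ⇒ interval (−∞,0).

(−∞, 0) — no finite endpoint. Any h>0 works for λ=-3.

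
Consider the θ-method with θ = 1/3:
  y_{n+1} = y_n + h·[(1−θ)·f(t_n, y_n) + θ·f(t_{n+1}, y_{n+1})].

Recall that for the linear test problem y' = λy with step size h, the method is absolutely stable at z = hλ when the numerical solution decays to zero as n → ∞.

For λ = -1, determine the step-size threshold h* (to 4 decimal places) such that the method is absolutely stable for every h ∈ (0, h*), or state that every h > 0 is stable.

(-6.0000,0); λ=-1 ⇒ h* = (6)/1 = 6.0000.

On y'=λy, z=hλ:
  y_{n+1} = y_n + z·[2/3·y_n + 1/3·y_{n+1}] ⇒ (1 − 1/3z)y_{n+1} = (1 + 2/3z)y_n
  R(z) = (1 + 2/3z)/(1 − 1/3z).

Boundary: |R(x)|=1, x<0.
x=-1.03: |R|=0.2333
R=−1: 1+2/3x = −1+1/3x ⇒ -1/3x=2 ⇒ x=2/(-1/3)=-6.0000
Confirm numerically:
  x=-4.877: |R|=0.85743 <1
  x=-4.288: |R|=0.76509 <1
  x=-2.791: |R|=0.44586 <1
  x=-6.451: |R|=1.04772 >1
  x=-6.288: |R|=1.03101 >1
Stable set (-6.0000, 0).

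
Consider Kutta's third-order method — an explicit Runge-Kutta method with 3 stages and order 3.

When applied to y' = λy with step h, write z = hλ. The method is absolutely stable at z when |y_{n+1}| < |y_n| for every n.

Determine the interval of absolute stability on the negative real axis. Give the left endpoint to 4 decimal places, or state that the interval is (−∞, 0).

(-2.5127, 0).

On y'=λy, z=hλ:
  order 3, 3-stage ⇒ R(z)=1+z+z^2/2+z^3/6
  (e.g. R(-0.39)=0.67616, |R|=0.67616)

Need |R(x)|<1, x<0.
x=-0.39: |R|=0.6762
|R(-2.55)|=1.0623 |R(-2.31)|=0.6963 |R(-2.09)|=0.4275
Bisect:
  x_lo=-3.3851 |R|=3.1205  x_hi=-0.2766 |R|=0.7581
  mid=-1.83084 |R|=0.17767 →hi
  mid=-2.60795 |R|=1.16354 →lo
  mid=-2.21940 |R|=0.57856 →hi
  mid=-2.41368 |R|=0.84437 →hi
  mid=-2.51081 |R|=0.99683 →hi
  mid=-2.55938 |R|=1.07834 →lo
  mid=-2.53510 |R|=1.03713 →lo
  mid=-2.52296 |R|=1.01687 →lo
  ...
  [-2.51290,-2.51271] ⇒ x*=-2.5127
Stable set (-2.5127, 0).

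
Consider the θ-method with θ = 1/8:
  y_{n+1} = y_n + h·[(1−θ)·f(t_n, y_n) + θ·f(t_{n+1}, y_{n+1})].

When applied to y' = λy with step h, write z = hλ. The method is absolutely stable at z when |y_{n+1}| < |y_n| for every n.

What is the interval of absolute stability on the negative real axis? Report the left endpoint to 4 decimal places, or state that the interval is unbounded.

On y'=λy, z=hλ:
  y_{n+1} = y_n + z·[7/8·y_n + 1/8·y_{n+1}] ⇒ (1 − 1/8z)y_{n+1} = (1 + 7/8z)y_n
  R(z) = (1 + 7/8z)/(1 − 1/8z).

Need |R(x)|<1, x<0.
x=-1.42: |R|=0.2059
R=−1: 1+7/8x = −1+1/8x ⇒ -3/4x=2 ⇒ x=2/(-3/4)=-2.6667
Confirm numerically:
  x=-2.486: |R|=0.89662 <1
  x=-2.429: |R|=0.86327 <1
  x=-1.702: |R|=0.40342 <1
  x=-1.539: |R|=0.29070 <1
  x=-2.967: |R|=1.16431 >1
  x=-2.850: |R|=1.10138 >1
  x=-2.828: |R|=1.08940 >1
So |R|<1 on (-2.6667, 0).

(-2.6667, 0).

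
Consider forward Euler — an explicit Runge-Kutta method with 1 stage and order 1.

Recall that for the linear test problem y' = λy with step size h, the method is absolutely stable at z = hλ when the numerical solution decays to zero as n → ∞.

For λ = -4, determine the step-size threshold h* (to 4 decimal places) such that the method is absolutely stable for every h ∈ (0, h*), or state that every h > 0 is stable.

With y'=λy (z=hλ):
  order 1, 1-stage ⇒ R(z)=1+z
  (e.g. R(-1.41)=-0.41000, |R|=0.41000)

Need |R(x)|<1, x<0.
x=-1.41: |R|=0.4100
|R(-1.54)|=0.5400 |R(-1.28)|=0.2800 |R(-0.55)|=0.4500
Bisect:
  x_lo=-2.8612 |R|=1.8612  x_hi=-0.3176 |R|=0.6824
  mid=-1.58940 |R|=0.58940 →hi
  mid=-2.22529 |R|=1.22529 →lo
  mid=-1.90734 |R|=0.90734 →hi
  mid=-2.06632 |R|=1.06632 →lo
  mid=-1.98683 |R|=0.98683 →hi
  mid=-2.02657 |R|=1.02657 →lo
  mid=-2.00670 |R|=1.00670 →lo
  mid=-1.99677 |R|=0.99677 →hi
  mid=-2.00174 |R|=1.00174 →lo
  mid=-1.99925 |R|=0.99925 →hi
  ...
  [-2.00003,-1.99987] ⇒ x*=-2.0000
Interval (-2.0000, 0).

(-2.0000,0); λ=-4 ⇒ h* = 0.5000.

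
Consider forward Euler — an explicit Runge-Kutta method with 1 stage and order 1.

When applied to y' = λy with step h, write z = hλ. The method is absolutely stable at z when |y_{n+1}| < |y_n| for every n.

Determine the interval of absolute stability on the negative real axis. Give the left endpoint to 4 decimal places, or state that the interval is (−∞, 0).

(-2.0000, 0).

Test eqn y'=λy, z=hλ:
  order 1, 1-stage ⇒ R(z)=1+z
  (e.g. R(-1.01)=-0.01000, |R|=0.01000)

Need |R(x)|<1, x<0.
x=-1.01: |R|=0.0100
|R(-2.29)|=1.2900 |R(-1.66)|=0.6600 |R(-0.76)|=0.2400
Bisect:
  x_lo=-2.4255 |R|=1.4255  x_hi=-0.2392 |R|=0.7608
  mid=-1.33237 |R|=0.33237 →hi
  mid=-1.87894 |R|=0.87894 →hi
  mid=-2.15223 |R|=1.15223 →lo
  mid=-2.01559 |R|=1.01559 →lo
  mid=-1.94727 |R|=0.94727 →hi
  mid=-1.98143 |R|=0.98143 →hi
  mid=-1.99851 |R|=0.99851 →hi
  mid=-2.00705 |R|=1.00705 →lo
  mid=-2.00278 |R|=1.00278 →lo
  mid=-2.00064 |R|=1.00064 →lo
  ...
  [-2.00011,-1.99998] ⇒ x*=-2.0000
Interval (-2.0000, 0).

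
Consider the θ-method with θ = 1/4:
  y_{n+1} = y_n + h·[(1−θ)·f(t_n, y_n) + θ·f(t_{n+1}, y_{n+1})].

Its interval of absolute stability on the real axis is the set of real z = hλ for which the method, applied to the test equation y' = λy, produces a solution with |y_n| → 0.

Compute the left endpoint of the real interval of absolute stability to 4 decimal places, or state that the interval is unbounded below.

left endpoint -4.0000.

Set f=λy, z=hλ:
  y_{n+1} = y_n + z·[3/4·y_n + 1/4·y_{n+1}] ⇒ (1 − 1/4z)y_{n+1} = (1 + 3/4z)y_n
  Hence R(z) = (1 + 3/4z)/(1 − 1/4z).

Need |R(x)|<1, x<0.
x=-1.01: |R|=0.1936
R=−1: 1+3/4x = −1+1/4x ⇒ -1/2x=2 ⇒ x=2/(-1/2)=-4.0000
Confirm numerically:
  x=-3.714: |R|=0.92585 <1
  x=-3.034: |R|=0.72533 <1
  x=-2.435: |R|=0.51360 <1
  x=-4.549: |R|=1.12844 >1
  x=-4.369: |R|=1.08818 >1
  x=-4.218: |R|=1.05305 >1
So |R|<1 on (-4.0000, 0).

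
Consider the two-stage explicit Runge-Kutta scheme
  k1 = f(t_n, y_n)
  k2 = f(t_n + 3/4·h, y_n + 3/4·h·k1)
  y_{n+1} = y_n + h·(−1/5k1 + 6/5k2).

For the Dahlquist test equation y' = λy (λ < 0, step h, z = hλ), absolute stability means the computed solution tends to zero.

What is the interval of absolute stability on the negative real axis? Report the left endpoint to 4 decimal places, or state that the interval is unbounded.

On y'=λy, z=hλ:
  k1=λy_n ⇒ h·k1=z·y_n;  k2=λ(1+3/4z)y_n ⇒ h·k2=z(1+3/4z)y_n
  y_{n+1}/y_n = 1 − 1/5z + 6/5z(1+3/4z) = 1 + z + 9/10z²
  ⇒ R(z) = 1 + z + 9/10z².

Boundary: |R(x)|=1, x<0.
x=-0.49: |R|=0.7261
R=1: x+9/10x²=0 ⇒ x=−10/9=-1.1111; min R=1−1/(4·9/10)=0.7222>−1
Confirm numerically:
  x=-1.033: |R|=0.92738 <1
  x=-1.023: |R|=0.91888 <1
  x=-0.867: |R|=0.80952 <1
  x=-0.652: |R|=0.73059 <1
  x=-1.512: |R|=1.54553 >1
  x=-1.439: |R|=1.42465 >1
  x=-1.373: |R|=1.32362 >1
Stable set (-1.1111, 0).

(-1.1111, 0).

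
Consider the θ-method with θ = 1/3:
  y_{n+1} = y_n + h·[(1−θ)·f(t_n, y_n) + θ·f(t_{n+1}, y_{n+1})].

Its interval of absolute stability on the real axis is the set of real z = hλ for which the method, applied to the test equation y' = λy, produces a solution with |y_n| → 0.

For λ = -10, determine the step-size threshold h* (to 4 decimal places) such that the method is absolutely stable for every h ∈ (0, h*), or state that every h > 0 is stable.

(-6.0000,0); λ=-10 ⇒ h* = (6)/10 = 0.6000.

With y'=λy (z=hλ):
  y_{n+1} = y_n + z·[2/3·y_n + 1/3·y_{n+1}] ⇒ (1 − 1/3z)y_{n+1} = (1 + 2/3z)y_n
  so R(z) = (1 + 2/3z)/(1 − 1/3z).

Boundary: |R(x)|=1, x<0.
x=-0.71: |R|=0.4259
R=−1: 1+2/3x = −1+1/3x ⇒ -1/3x=2 ⇒ x=2/(-1/3)=-6.0000
Confirm numerically:
  x=-4.202: |R|=0.75035 <1
  x=-3.432: |R|=0.60075 <1
  x=-2.907: |R|=0.47638 <1
  x=-6.395: |R|=1.04204 >1
  x=-6.304: |R|=1.03267 >1
Stable set (-6.0000, 0).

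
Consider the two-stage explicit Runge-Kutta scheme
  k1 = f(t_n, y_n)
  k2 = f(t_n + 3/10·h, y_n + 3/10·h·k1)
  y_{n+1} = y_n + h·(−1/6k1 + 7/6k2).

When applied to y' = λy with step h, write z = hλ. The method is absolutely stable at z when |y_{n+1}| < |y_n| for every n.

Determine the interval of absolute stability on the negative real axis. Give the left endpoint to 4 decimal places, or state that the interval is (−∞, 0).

With y'=λy (z=hλ):
  k1=λy_n ⇒ h·k1=z·y_n;  k2=λ(1+3/10z)y_n ⇒ h·k2=z(1+3/10z)y_n
  y_{n+1}/y_n = 1 − 1/6z + 7/6z(1+3/10z) = 1 + z + 7/20z²
  so R(z) = 1 + z + 7/20z².

Solve |R(x)|<1 on ℝ⁻.
x=-1.31: |R|=0.2906
R=1: x+7/20x²=0 ⇒ x=−20/7=-2.8571; min R=1−1/(4·7/20)=0.2857>−1
Confirm numerically:
  x=-2.573: |R|=0.74412 <1
  x=-2.227: |R|=0.50884 <1
  x=-1.176: |R|=0.30804 <1
  x=-3.374: |R|=1.61036 >1
  x=-3.150: |R|=1.32287 >1
  x=-2.922: |R|=1.06633 >1
So |R|<1 on (-2.8571, 0).

z∈(-2.8571,0).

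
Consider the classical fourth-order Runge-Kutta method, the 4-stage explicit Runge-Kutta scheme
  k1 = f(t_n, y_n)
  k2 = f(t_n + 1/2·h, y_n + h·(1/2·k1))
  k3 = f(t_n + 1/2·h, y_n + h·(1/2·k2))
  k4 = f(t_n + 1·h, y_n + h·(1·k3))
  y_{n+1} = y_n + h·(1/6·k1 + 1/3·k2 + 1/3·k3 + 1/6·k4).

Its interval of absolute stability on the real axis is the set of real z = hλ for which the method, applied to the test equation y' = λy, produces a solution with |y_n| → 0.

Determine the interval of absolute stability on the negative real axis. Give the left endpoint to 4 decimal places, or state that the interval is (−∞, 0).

Set f=λy, z=hλ:
  order 4, 4-stage ⇒ R(z)=1+z+z^2/2+z^3/6+z^4/24
  (e.g. R(-1.12)=0.33861, |R|=0.33861)

Need |R(x)|<1, x<0.
x=-1.12: |R|=0.3386
|R(-2.96)|=1.2970 |R(-1.94)|=0.3151 |R(-1.6)|=0.2704
Bisect:
  x_lo=-3.6747 |R|=3.4043  x_hi=-0.2306 |R|=0.7941
  mid=-1.95263 |R|=0.31865 →hi
  mid=-2.81365 |R|=1.04360 →lo
  mid=-2.38314 |R|=0.54472 →hi
  mid=-2.59840 |R|=0.75289 →hi
  mid=-2.70602 |R|=0.88692 →hi
  mid=-2.75984 |R|=0.96229 →hi
  mid=-2.78674 |R|=1.00219 →lo
  mid=-2.77329 |R|=0.98205 →hi
  mid=-2.78002 |R|=0.99207 →hi
  ...
  [-2.78548,-2.78527] ⇒ x*=-2.7853
So |R|<1 on (-2.7853, 0).

(-2.7853, 0).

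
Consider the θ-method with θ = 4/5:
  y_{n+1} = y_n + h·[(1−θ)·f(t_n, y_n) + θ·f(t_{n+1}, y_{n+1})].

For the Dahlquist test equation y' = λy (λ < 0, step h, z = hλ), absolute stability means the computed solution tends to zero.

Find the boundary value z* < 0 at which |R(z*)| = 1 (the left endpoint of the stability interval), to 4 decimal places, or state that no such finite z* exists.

unbounded; (−∞, 0).

Test eqn y'=λy, z=hλ:
  y_{n+1} = y_n + z·[1/5·y_n + 4/5·y_{n+1}] ⇒ (1 − 4/5z)y_{n+1} = (1 + 1/5z)y_n
  ⇒ R(z) = (1 + 1/5z)/(1 − 4/5z).

Need |R(x)|<1, x<0.
x=-1.59: |R|=0.3002
x=-2: |R|=0.2308
x=-10: |R|=0.1111
x=-100: |R|=0.2346
θ=4/5≥1/2 ⇒ |1+1/5x|<|1−4/5x| ∀x<0 ⇒ interval (−∞,0).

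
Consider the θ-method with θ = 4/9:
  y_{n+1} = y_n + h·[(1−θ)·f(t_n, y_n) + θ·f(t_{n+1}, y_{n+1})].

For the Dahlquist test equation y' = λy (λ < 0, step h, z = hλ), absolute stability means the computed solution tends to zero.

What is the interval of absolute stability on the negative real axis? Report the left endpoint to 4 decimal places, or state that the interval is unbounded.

With y'=λy (z=hλ):
  y_{n+1} = y_n + z·[5/9·y_n + 4/9·y_{n+1}] ⇒ (1 − 4/9z)y_{n+1} = (1 + 5/9z)y_n
  ⇒ R(z) = (1 + 5/9z)/(1 − 4/9z).

Solve |R(x)|<1 on ℝ⁻.
x=-0.98: |R|=0.3173
R=−1: 1+5/9x = −1+4/9x ⇒ -1/9x=2 ⇒ x=2/(-1/9)=-18.0000
Confirm numerically:
  x=-16.436: |R|=0.97908 <1
  x=-14.224: |R|=0.94270 <1
  x=-12.427: |R|=0.90507 <1
  x=-9.983: |R|=0.83616 <1
  x=-18.470: |R|=1.00567 >1
  x=-18.107: |R|=1.00131 >1
Interval (-18.0000, 0).

(-18.0000, 0).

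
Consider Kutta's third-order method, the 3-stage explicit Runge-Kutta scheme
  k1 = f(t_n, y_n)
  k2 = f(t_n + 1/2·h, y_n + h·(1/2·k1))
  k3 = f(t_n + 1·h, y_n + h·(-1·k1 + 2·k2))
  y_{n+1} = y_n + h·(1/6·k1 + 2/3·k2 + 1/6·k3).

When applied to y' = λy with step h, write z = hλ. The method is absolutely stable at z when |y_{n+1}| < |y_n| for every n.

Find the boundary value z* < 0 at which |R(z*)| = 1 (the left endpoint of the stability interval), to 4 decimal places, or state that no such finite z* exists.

left endpoint -2.5127.

Test eqn y'=λy, z=hλ:
  order 3, 3-stage ⇒ R(z)=1+z+z^2/2+z^3/6
  (e.g. R(-1.12)=0.27305, |R|=0.27305)

Solve |R(x)|<1 on ℝ⁻.
x=-1.12: |R|=0.2730
|R(-1.53)|=0.0435 |R(-0.78)|=0.4451 |R(-0.6)|=0.5440
Bisect:
  x_lo=-3.2571 |R|=2.7116  x_hi=-0.3874 |R|=0.6780
  mid=-1.82223 |R|=0.17043 →hi
  mid=-2.53966 |R|=1.04480 →lo
  mid=-2.18094 |R|=0.53163 →hi
  mid=-2.36030 |R|=0.76634 →hi
  mid=-2.44998 |R|=0.89974 →hi
  mid=-2.49482 |R|=0.97077 →hi
  mid=-2.51724 |R|=1.00740 →lo
  mid=-2.50603 |R|=0.98899 →hi
  mid=-2.51163 |R|=0.99817 →hi
  mid=-2.51443 |R|=1.00278 →lo
  ...
  [-2.51286,-2.51268] ⇒ x*=-2.5127
Interval (-2.5127, 0).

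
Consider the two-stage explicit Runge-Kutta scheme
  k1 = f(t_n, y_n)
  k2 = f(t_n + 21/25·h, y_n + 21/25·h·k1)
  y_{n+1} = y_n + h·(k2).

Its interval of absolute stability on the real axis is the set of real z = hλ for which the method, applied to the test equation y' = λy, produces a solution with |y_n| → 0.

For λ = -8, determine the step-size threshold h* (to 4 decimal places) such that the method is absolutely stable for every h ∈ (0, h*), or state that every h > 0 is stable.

(-1.1905,0); λ=-8 ⇒ h* = (25/21)/8 = 0.1488.

Test eqn y'=λy, z=hλ:
  k1=λy_n ⇒ h·k1=z·y_n;  k2=λ(1+21/25z)y_n ⇒ h·k2=z(1+21/25z)y_n
  y_{n+1}/y_n = 1 + z(1+21/25z) = 1 + z + 21/25z²
  R(z) = 1 + z + 21/25z².

Solve |R(x)|<1 on ℝ⁻.
x=-0.66: |R|=0.7059
R=1: x+21/25x²=0 ⇒ x=−25/21=-1.1905; min R=1−1/(4·21/25)=0.7024>−1
Confirm numerically:
  x=-0.904: |R|=0.78246 <1
  x=-0.894: |R|=0.77736 <1
  x=-0.838: |R|=0.75188 <1
  x=-0.828: |R|=0.74789 <1
  x=-1.707: |R|=1.74063 >1
  x=-1.591: |R|=1.53528 >1
  x=-1.433: |R|=1.29193 >1
Interval (-1.1905, 0).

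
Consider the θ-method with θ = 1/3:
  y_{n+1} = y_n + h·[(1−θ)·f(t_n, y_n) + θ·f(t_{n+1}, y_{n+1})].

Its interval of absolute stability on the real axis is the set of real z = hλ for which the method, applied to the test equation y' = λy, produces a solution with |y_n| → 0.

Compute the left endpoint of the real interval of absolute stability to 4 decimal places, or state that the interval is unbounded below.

Set f=λy, z=hλ:
  y_{n+1} = y_n + z·[2/3·y_n + 1/3·y_{n+1}] ⇒ (1 − 1/3z)y_{n+1} = (1 + 2/3z)y_n
  R(z) = (1 + 2/3z)/(1 − 1/3z).

Solve |R(x)|<1 on ℝ⁻.
x=-0.68: |R|=0.4457
R=−1: 1+2/3x = −1+1/3x ⇒ -1/3x=2 ⇒ x=2/(-1/3)=-6.0000
Confirm numerically:
  x=-3.174: |R|=0.54227 <1
  x=-2.635: |R|=0.40284 <1
  x=-2.476: |R|=0.35646 <1
  x=-6.468: |R|=1.04943 >1
  x=-6.096: |R|=1.01055 >1
Stable set (-6.0000, 0).

z* = -6.0000.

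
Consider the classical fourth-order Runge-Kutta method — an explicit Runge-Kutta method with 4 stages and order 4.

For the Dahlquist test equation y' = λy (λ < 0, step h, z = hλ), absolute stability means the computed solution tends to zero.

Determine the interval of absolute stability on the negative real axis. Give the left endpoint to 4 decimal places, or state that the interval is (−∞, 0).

z∈(-2.7853,0).

On y'=λy, z=hλ:
  order 4, 4-stage ⇒ R(z)=1+z+z^2/2+z^3/6+z^4/24
  (e.g. R(-0.99)=0.37836, |R|=0.37836)

Find x<0 with |R(x)|<1.
x=-0.99: |R|=0.3784
|R(-2.57)|=0.7210 |R(-2.1)|=0.3718 |R(-1.24)|=0.3095
Bisect:
  x_lo=-3.6231 |R|=3.1934  x_hi=-0.2981 |R|=0.7422
  mid=-1.96060 |R|=0.32097 →hi
  mid=-2.79185 |R|=1.00993 →lo
  mid=-2.37623 |R|=0.53923 →hi
  mid=-2.58404 |R|=0.73662 →hi
  mid=-2.68795 |R|=0.86288 →hi
  mid=-2.73990 |R|=0.93369 →hi
  mid=-2.76587 |R|=0.97112 →hi
  mid=-2.77886 |R|=0.99035 →hi
  mid=-2.78536 |R|=1.00010 →lo
  mid=-2.78211 |R|=0.99521 →hi
  ...
  [-2.78536,-2.78515] ⇒ x*=-2.7853
Interval (-2.7853, 0).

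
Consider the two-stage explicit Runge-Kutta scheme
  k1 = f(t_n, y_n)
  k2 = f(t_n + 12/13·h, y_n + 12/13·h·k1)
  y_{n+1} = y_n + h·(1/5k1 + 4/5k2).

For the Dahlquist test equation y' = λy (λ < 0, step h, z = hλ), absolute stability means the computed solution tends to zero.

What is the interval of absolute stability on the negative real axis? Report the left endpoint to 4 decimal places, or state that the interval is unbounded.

On y'=λy, z=hλ:
  k1=λy_n ⇒ h·k1=z·y_n;  k2=λ(1+12/13z)y_n ⇒ h·k2=z(1+12/13z)y_n
  y_{n+1}/y_n = 1 + 1/5z + 4/5z(1+12/13z) = 1 + z + 48/65z²
  so R(z) = 1 + z + 48/65z².

Need |R(x)|<1, x<0.
x=-1.73: |R|=1.4801
R=1: x+48/65x²=0 ⇒ x=−65/48=-1.3542; min R=1−1/(4·48/65)=0.6615>−1
Confirm numerically:
  x=-1.209: |R|=0.87040 <1
  x=-1.140: |R|=0.81970 <1
  x=-1.114: |R|=0.80243 <1
  x=-0.611: |R|=0.66468 <1
  x=-1.948: |R|=1.85424 >1
  x=-1.768: |R|=1.54030 >1
Stable set (-1.3542, 0).

(-1.3542, 0).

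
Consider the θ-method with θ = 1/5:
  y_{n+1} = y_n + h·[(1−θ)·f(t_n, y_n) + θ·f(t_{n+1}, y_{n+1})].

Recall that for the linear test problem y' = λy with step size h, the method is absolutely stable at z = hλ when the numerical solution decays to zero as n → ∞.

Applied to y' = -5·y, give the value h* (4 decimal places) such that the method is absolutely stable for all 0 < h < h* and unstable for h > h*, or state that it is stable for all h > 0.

With y'=λy (z=hλ):
  y_{n+1} = y_n + z·[4/5·y_n + 1/5·y_{n+1}] ⇒ (1 − 1/5z)y_{n+1} = (1 + 4/5z)y_n
  ⇒ R(z) = (1 + 4/5z)/(1 − 1/5z).

Need |R(x)|<1, x<0.
x=-1: |R|=0.1667
R=−1: 1+4/5x = −1+1/5x ⇒ -3/5x=2 ⇒ x=2/(-3/5)=-3.3333
Confirm numerically:
  x=-2.979: |R|=0.86678 <1
  x=-2.202: |R|=0.52874 <1
  x=-2.039: |R|=0.44836 <1
  x=-1.343: |R|=0.05865 <1
  x=-3.688: |R|=1.12247 >1
  x=-3.551: |R|=1.07637 >1
  x=-3.523: |R|=1.06676 >1
So |R|<1 on (-3.3333, 0).

(-3.3333,0); λ=-5 ⇒ h* = (10/3)/5 = 0.6667.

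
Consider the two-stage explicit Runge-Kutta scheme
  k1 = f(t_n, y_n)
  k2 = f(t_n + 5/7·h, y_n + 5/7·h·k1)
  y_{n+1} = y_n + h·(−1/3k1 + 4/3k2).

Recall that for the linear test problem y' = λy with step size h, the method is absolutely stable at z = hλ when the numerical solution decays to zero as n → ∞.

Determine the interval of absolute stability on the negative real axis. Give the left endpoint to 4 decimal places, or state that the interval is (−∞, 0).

(-1.0500, 0).

Set f=λy, z=hλ:
  k1=λy_n ⇒ h·k1=z·y_n;  k2=λ(1+5/7z)y_n ⇒ h·k2=z(1+5/7z)y_n
  y_{n+1}/y_n = 1 − 1/3z + 4/3z(1+5/7z) = 1 + z + 20/21z²
  so R(z) = 1 + z + 20/21z².

Boundary: |R(x)|=1, x<0.
x=-1.63: |R|=1.9004
R=1: x+20/21x²=0 ⇒ x=−21/20=-1.0500; min R=1−1/(4·20/21)=0.7375>−1
Confirm numerically:
  x=-0.680: |R|=0.76038 <1
  x=-0.533: |R|=0.73756 <1
  x=-0.430: |R|=0.74610 <1
  x=-1.496: |R|=1.63544 >1
  x=-1.118: |R|=1.07240 >1
  x=-1.091: |R|=1.04260 >1
So |R|<1 on (-1.0500, 0).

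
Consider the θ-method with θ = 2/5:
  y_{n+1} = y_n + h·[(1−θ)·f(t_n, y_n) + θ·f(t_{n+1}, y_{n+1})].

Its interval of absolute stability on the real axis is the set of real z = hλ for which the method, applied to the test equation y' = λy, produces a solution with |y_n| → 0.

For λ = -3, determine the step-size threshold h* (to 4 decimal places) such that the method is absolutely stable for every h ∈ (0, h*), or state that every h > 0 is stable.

On y'=λy, z=hλ:
  y_{n+1} = y_n + z·[3/5·y_n + 2/5·y_{n+1}] ⇒ (1 − 2/5z)y_{n+1} = (1 + 3/5z)y_n
  so R(z) = (1 + 3/5z)/(1 − 2/5z).

Boundary: |R(x)|=1, x<0.
x=-0.95: |R|=0.3116
R=−1: 1+3/5x = −1+2/5x ⇒ -1/5x=2 ⇒ x=2/(-1/5)=-10.0000
Confirm numerically:
  x=-9.881: |R|=0.99519 <1
  x=-7.472: |R|=0.87325 <1
  x=-6.269: |R|=0.78726 <1
  x=-10.354: |R|=1.01377 >1
  x=-10.031: |R|=1.00124 >1
Interval (-10.0000, 0).

(-10.0000,0); λ=-3 ⇒ h* = (10)/3 = 3.3333.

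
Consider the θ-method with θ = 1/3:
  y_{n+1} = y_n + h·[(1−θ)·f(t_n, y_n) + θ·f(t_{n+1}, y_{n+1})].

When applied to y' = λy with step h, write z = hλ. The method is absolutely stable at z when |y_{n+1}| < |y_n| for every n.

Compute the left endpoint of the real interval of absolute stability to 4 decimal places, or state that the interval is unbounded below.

Test eqn y'=λy, z=hλ:
  y_{n+1} = y_n + z·[2/3·y_n + 1/3·y_{n+1}] ⇒ (1 − 1/3z)y_{n+1} = (1 + 2/3z)y_n
  ⇒ R(z) = (1 + 2/3z)/(1 − 1/3z).

Boundary: |R(x)|=1, x<0.
x=-0.83: |R|=0.3499
R=−1: 1+2/3x = −1+1/3x ⇒ -1/3x=2 ⇒ x=2/(-1/3)=-6.0000
Confirm numerically:
  x=-4.480: |R|=0.79679 <1
  x=-3.313: |R|=0.57437 <1
  x=-2.518: |R|=0.36897 <1
  x=-6.512: |R|=1.05383 >1
  x=-6.134: |R|=1.01467 >1
  x=-6.095: |R|=1.01045 >1
Interval (-6.0000, 0).

z* = -6.0000.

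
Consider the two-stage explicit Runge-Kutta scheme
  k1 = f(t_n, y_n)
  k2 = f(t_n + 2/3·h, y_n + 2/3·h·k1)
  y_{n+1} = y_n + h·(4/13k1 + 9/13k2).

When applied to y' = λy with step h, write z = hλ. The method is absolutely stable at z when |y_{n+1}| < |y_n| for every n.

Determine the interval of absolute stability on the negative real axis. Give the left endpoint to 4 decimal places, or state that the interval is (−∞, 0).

z∈(-2.1667,0).

Set f=λy, z=hλ:
  k1=λy_n ⇒ h·k1=z·y_n;  k2=λ(1+2/3z)y_n ⇒ h·k2=z(1+2/3z)y_n
  y_{n+1}/y_n = 1 + 4/13z + 9/13z(1+2/3z) = 1 + z + 6/13z²
  so R(z) = 1 + z + 6/13z².

Solve |R(x)|<1 on ℝ⁻.
x=-1.04: |R|=0.4592
R=1: x+6/13x²=0 ⇒ x=−13/6=-2.1667; min R=1−1/(4·6/13)=0.4583>−1
Confirm numerically:
  x=-1.684: |R|=0.62486 <1
  x=-1.379: |R|=0.49868 <1
  x=-1.145: |R|=0.46009 <1
  x=-2.310: |R|=1.15282 >1
  x=-2.251: |R|=1.08762 >1
Interval (-2.1667, 0).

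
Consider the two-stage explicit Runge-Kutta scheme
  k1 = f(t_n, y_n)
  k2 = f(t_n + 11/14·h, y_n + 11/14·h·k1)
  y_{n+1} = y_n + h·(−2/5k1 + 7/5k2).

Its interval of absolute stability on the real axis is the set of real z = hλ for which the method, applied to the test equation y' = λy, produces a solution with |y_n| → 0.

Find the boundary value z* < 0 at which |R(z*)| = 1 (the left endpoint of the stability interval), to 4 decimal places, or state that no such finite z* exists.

On y'=λy, z=hλ:
  k1=λy_n ⇒ h·k1=z·y_n;  k2=λ(1+11/14z)y_n ⇒ h·k2=z(1+11/14z)y_n
  y_{n+1}/y_n = 1 − 2/5z + 7/5z(1+11/14z) = 1 + z + 11/10z²
  ⇒ R(z) = 1 + z + 11/10z².

Find x<0 with |R(x)|<1.
x=-0.67: |R|=0.8238
R=1: x+11/10x²=0 ⇒ x=−10/11=-0.9091; min R=1−1/(4·11/10)=0.7727>−1
Confirm numerically:
  x=-0.753: |R|=0.87071 <1
  x=-0.578: |R|=0.78949 <1
  x=-0.386: |R|=0.77790 <1
  x=-1.011: |R|=1.11333 >1
  x=-0.986: |R|=1.08342 >1
Interval (-0.9091, 0).

z* = -0.9091.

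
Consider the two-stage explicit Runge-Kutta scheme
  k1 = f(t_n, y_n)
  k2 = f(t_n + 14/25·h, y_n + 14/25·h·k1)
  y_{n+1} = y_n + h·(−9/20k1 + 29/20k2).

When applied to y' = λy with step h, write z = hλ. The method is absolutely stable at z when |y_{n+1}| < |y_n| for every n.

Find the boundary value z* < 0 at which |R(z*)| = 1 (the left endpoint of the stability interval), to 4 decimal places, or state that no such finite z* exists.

On y'=λy, z=hλ:
  k1=λy_n ⇒ h·k1=z·y_n;  k2=λ(1+14/25z)y_n ⇒ h·k2=z(1+14/25z)y_n
  y_{n+1}/y_n = 1 − 9/20z + 29/20z(1+14/25z) = 1 + z + 203/250z²
  ⇒ R(z) = 1 + z + 203/250z².

Boundary: |R(x)|=1, x<0.
x=-0.31: |R|=0.7680
R=1: x+203/250x²=0 ⇒ x=−250/203=-1.2315; min R=1−1/(4·203/250)=0.6921>−1
Confirm numerically:
  x=-1.210: |R|=0.97885 <1
  x=-0.839: |R|=0.73258 <1
  x=-0.689: |R|=0.69647 <1
  x=-0.629: |R|=0.69226 <1
  x=-1.717: |R|=1.67685 >1
  x=-1.284: |R|=1.05471 >1
Stable set (-1.2315, 0).

left endpoint -1.2315.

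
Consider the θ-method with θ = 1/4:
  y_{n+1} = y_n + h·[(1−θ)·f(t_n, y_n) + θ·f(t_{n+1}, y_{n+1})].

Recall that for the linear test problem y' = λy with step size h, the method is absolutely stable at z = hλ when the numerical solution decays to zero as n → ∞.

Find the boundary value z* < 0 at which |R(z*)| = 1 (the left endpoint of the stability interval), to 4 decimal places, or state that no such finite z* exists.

Set f=λy, z=hλ:
  y_{n+1} = y_n + z·[3/4·y_n + 1/4·y_{n+1}] ⇒ (1 − 1/4z)y_{n+1} = (1 + 3/4z)y_n
  Hence R(z) = (1 + 3/4z)/(1 − 1/4z).

Solve |R(x)|<1 on ℝ⁻.
x=-1.36: |R|=0.0149
R=−1: 1+3/4x = −1+1/4x ⇒ -1/2x=2 ⇒ x=2/(-1/2)=-4.0000
Confirm numerically:
  x=-3.529: |R|=0.87488 <1
  x=-2.452: |R|=0.52015 <1
  x=-2.033: |R|=0.34792 <1
  x=-1.921: |R|=0.29775 <1
  x=-4.478: |R|=1.11276 >1
  x=-4.246: |R|=1.05967 >1
So |R|<1 on (-4.0000, 0).

left endpoint -4.0000.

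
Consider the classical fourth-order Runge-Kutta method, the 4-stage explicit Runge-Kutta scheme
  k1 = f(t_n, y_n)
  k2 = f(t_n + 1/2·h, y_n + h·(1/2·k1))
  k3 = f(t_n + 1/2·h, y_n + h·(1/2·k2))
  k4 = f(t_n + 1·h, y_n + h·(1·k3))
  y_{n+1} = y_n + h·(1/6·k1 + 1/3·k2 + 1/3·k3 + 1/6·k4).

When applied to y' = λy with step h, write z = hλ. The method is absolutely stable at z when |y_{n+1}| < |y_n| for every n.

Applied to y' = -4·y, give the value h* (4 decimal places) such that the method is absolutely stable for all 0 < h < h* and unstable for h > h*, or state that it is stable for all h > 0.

(-2.7853,0); λ=-4 ⇒ h* = 0.6963.

With y'=λy (z=hλ):
  order 4, 4-stage ⇒ R(z)=1+z+z^2/2+z^3/6+z^4/24
  (e.g. R(-1.05)=0.35896, |R|=0.35896)

Boundary: |R(x)|=1, x<0.
x=-1.05: |R|=0.3590
|R(-2.91)|=1.2049 |R(-2.24)|=0.4446 |R(-0.83)|=0.4389
Bisect:
  x_lo=-3.5995 |R|=3.1006  x_hi=-0.2644 |R|=0.7677
  mid=-1.93198 |R|=0.31292 →hi
  mid=-2.76575 |R|=0.97094 →hi
  mid=-3.18264 |R|=1.78406 →lo
  mid=-2.97420 |R|=1.32422 →lo
  mid=-2.86998 |R|=1.13536 →lo
  mid=-2.81786 |R|=1.05023 →lo
  mid=-2.79181 |R|=1.00987 →lo
  ...
  [-2.78530,-2.78509] ⇒ x*=-2.7853
Stable set (-2.7853, 0).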